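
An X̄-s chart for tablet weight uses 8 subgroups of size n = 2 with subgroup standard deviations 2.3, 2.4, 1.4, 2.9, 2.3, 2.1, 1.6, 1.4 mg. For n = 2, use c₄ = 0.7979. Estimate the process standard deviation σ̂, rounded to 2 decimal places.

s̄ = (2.3 + 2.4 + 1.4 + 2.9 + 2.3 + 2.1 + 1.6 + 1.4) / 8 = 2.0500
σ̂ = s̄ / c₄ = 2.0500 / 0.7979 = 2.5692

2.57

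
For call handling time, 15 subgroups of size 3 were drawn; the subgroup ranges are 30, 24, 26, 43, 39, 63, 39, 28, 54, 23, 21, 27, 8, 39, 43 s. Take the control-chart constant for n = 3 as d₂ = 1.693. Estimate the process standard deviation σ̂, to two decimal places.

R̄ = (30 + 24 + 26 + 43 + 39 + 63 + 39 + 28 + 54 + 23 + 21 + 27 + 8 + 39 + 43) / 15 = 33.8000
σ̂ = R̄ / d₂ = 33.8000 / 1.693 = 19.9646

19.96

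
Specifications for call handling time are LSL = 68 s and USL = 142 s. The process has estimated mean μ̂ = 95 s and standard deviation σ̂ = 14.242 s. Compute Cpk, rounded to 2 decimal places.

0.63

Cpu = (USL − μ̂) / (3σ̂) = (142 − 95) / (3 × 14.242) = 1.1000; Cpl = (μ̂ − LSL) / (3σ̂) = (95 − 68) / (3 × 14.242) = 0.6319; Cpk = min(Cpu, Cpl) = 0.6319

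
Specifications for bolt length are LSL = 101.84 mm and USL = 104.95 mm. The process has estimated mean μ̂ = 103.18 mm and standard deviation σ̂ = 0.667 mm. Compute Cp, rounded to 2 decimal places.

0.78

Cp = (USL − LSL) / (6σ̂) = (104.95 − 101.84) / (6 × 0.667) = 3.1100 / 4.0020 = 0.7771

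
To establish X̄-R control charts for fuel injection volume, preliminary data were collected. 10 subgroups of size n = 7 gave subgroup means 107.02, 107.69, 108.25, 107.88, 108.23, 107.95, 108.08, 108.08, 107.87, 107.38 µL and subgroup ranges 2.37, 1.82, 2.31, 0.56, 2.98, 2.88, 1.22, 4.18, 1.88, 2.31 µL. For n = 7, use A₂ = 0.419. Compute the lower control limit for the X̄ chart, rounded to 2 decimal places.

106.90

X̄̄ = (107.02 + 107.69 + 108.25 + 107.88 + 108.23 + 107.95 + 108.08 + 108.08 + 107.87 + 107.38) / 10 = 1078.4300 / 10 = 107.8430
R̄ = (2.37 + 1.82 + 2.31 + 0.56 + 2.98 + 2.88 + 1.22 + 4.18 + 1.88 + 2.31) / 10 = 22.5100 / 10 = 2.2510
LCL = X̄̄ − A₂·R̄ = 107.8430 − 0.419 × 2.2510 = 106.8998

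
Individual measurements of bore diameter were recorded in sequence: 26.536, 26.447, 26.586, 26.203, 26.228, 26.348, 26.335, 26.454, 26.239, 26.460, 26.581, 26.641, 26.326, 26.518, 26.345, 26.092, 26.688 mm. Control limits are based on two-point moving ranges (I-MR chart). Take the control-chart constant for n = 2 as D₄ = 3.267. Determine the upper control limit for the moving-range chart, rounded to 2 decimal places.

Moving ranges: 0.089, 0.139, 0.383, 0.025, 0.120, 0.013, 0.119, 0.215, 0.221, 0.121, 0.060, 0.315, 0.192, 0.173, 0.253, 0.596; M̄R̄ = 3.0340 / 16 = 0.1896
UCL_MR = D₄·M̄R̄ = 3.267 × 0.1896 = 0.6195

0.62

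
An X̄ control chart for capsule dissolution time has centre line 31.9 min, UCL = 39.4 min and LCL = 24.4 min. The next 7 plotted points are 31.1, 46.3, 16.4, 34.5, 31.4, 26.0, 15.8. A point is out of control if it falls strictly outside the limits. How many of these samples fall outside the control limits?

3

Compare each point to [24.4, 39.4]: sample 2 = 46.3 > UCL; sample 3 = 16.4 < LCL; sample 7 = 15.8 < LCL.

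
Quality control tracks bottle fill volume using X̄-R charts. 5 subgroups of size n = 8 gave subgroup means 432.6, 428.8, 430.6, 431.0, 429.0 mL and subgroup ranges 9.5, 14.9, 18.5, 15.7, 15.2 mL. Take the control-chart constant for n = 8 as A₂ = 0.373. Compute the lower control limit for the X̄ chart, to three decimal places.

X̄̄ = (432.6 + 428.8 + 430.6 + 431.0 + 429.0) / 5 = 2152.0000 / 5 = 430.4000
R̄ = (9.5 + 14.9 + 18.5 + 15.7 + 15.2) / 5 = 73.8000 / 5 = 14.7600
LCL = X̄̄ − A₂·R̄ = 430.4000 − 0.373 × 14.7600 = 424.8945

424.895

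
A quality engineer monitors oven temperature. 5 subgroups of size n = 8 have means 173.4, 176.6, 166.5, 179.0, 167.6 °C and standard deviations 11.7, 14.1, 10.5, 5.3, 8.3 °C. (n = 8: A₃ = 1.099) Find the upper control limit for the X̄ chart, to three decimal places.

X̄̄ = (173.4 + 176.6 + 166.5 + 179.0 + 167.6) / 5 = 172.6200
s̄ = (11.7 + 14.1 + 10.5 + 5.3 + 8.3) / 5 = 9.9800
UCL = X̄̄ + A₃·s̄ = 172.6200 + 1.099 × 9.9800 = 183.5880

183.588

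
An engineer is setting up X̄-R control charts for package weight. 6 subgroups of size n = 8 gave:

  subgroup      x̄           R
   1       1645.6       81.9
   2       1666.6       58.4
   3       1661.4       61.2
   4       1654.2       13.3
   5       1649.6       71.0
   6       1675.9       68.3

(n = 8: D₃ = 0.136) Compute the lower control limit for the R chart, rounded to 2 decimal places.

R̄ = (81.9 + 58.4 + 61.2 + 13.3 + 71.0 + 68.3) / 6 = 354.1000 / 6 = 59.0167
LCL_R = D₃·R̄ = 0.136 × 59.0167 = 8.0263

8.03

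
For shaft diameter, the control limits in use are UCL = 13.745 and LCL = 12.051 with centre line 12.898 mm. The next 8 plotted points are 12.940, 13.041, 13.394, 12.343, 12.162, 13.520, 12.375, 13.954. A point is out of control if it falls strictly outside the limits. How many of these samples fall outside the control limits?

Compare each point to [12.051, 13.745]: sample 8 = 13.954 > UCL.

1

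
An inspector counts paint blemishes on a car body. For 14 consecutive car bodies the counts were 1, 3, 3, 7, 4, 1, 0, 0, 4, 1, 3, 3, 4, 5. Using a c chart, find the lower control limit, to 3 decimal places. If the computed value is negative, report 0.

c̄ = (1 + 3 + 3 + 7 + 4 + 1 + 0 + 0 + 4 + 1 + 3 + 3 + 4 + 5) / 14 = 39 / 14 = 2.7857
LCL = c̄ − 3√c̄ = 2.7857 − 3 × 1.6690 = -2.2214 → 0 (cannot be negative)

0.000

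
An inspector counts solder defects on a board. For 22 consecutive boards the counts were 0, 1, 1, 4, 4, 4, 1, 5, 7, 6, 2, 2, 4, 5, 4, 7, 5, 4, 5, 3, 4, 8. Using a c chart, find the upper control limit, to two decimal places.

c̄ = (0 + 1 + 1 + 4 + 4 + 4 + 1 + 5 + 7 + 6 + 2 + 2 + 4 + 5 + 4 + 7 + 5 + 4 + 5 + 3 + 4 + 8) / 22 = 86 / 22 = 3.9091
UCL = c̄ + 3√c̄ = 3.9091 + 3 × √3.9091 = 3.9091 + 3 × 1.9771 = 9.8405

9.84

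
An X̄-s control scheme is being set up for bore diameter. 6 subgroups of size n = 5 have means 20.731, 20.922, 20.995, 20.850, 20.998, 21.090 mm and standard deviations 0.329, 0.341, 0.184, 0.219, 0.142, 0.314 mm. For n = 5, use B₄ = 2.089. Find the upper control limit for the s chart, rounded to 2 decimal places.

s̄ = (0.329 + 0.341 + 0.184 + 0.219 + 0.142 + 0.314) / 6 = 0.2548
UCL_s = B₄·s̄ = 2.089 × 0.2548 = 0.5323

0.53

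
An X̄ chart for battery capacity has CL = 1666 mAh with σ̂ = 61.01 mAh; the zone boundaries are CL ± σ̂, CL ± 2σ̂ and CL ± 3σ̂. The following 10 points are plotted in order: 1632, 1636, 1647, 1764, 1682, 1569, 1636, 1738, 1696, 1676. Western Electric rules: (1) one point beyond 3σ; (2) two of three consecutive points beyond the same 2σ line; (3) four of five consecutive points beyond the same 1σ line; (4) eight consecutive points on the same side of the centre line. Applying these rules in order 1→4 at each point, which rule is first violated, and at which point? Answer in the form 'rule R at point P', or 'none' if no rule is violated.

Zone of each point (C = within 1σ̂, B = 1σ̂–2σ̂, A = 2σ̂–3σ̂, * = beyond 3σ̂; sign = side of CL): 1:-C, 2:-C, 3:-C, 4:+B, 5:+C, 6:-B, 7:-C, 8:+B, 9:+C, 10:+C
No rule fires across all 10 points.

none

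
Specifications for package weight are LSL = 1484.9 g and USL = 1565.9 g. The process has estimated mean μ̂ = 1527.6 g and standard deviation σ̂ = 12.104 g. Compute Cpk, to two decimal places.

Cpu = (USL − μ̂) / (3σ̂) = (1565.9 − 1527.6) / (3 × 12.104) = 1.0547; Cpl = (μ̂ − LSL) / (3σ̂) = (1527.6 − 1484.9) / (3 × 12.104) = 1.1759; Cpk = min(Cpu, Cpl) = 1.0547

1.05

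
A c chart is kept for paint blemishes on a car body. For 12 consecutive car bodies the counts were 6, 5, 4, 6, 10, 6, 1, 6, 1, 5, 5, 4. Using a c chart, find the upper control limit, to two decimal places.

11.57

c̄ = (6 + 5 + 4 + 6 + 10 + 6 + 1 + 6 + 1 + 5 + 5 + 4) / 12 = 59 / 12 = 4.9167
UCL = c̄ + 3√c̄ = 4.9167 + 3 × √4.9167 = 4.9167 + 3 × 2.2174 = 11.5687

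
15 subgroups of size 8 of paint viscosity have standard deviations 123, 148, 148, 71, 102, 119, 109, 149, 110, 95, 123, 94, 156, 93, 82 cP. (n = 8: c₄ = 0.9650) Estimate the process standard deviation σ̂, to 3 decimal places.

118.964

s̄ = (123 + 148 + 148 + 71 + 102 + 119 + 109 + 149 + 110 + 95 + 123 + 94 + 156 + 93 + 82) / 15 = 114.8000
σ̂ = s̄ / c₄ = 114.8000 / 0.9650 = 118.9637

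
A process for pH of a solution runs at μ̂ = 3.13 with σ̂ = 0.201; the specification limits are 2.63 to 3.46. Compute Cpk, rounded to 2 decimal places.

0.55

Cpu = (USL − μ̂) / (3σ̂) = (3.46 − 3.13) / (3 × 0.201) = 0.5473; Cpl = (μ̂ − LSL) / (3σ̂) = (3.13 − 2.63) / (3 × 0.201) = 0.8292; Cpk = min(Cpu, Cpl) = 0.5473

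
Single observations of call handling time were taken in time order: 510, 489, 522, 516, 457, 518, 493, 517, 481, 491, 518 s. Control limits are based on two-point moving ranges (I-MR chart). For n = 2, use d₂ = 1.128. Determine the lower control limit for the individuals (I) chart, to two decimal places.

X̄ = (510 + 489 + 522 + 516 + 457 + 518 + 493 + 517 + 481 + 491 + 518) / 11 = 501.0909
Moving ranges: 21, 33, 6, 59, 61, 25, 24, 36, 10, 27; M̄R̄ = 302.0000 / 10 = 30.2000
LCL = X̄ − 3·M̄R̄/d₂ = 501.0909 − 3 × 30.2000 / 1.128 = 420.7718

420.77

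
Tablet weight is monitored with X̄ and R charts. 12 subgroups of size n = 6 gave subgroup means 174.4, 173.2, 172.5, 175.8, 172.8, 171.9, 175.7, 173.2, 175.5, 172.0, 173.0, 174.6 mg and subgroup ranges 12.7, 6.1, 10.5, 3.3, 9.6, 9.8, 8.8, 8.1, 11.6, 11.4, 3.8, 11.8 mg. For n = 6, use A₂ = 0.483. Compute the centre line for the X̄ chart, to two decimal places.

173.72

X̄̄ = (174.4 + 173.2 + 172.5 + 175.8 + 172.8 + 171.9 + 175.7 + 173.2 + 175.5 + 172.0 + 173.0 + 174.6) / 12 = 2084.6000 / 12 = 173.7167
CL = X̄̄ = 173.7167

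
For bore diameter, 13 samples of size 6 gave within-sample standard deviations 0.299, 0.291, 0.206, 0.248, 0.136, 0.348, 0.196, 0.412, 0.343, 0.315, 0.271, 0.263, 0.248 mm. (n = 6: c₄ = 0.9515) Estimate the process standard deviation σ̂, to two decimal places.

s̄ = (0.299 + 0.291 + 0.206 + 0.248 + 0.136 + 0.348 + 0.196 + 0.412 + 0.343 + 0.315 + 0.271 + 0.263 + 0.248) / 13 = 0.2751
σ̂ = s̄ / c₄ = 0.2751 / 0.9515 = 0.2891

0.29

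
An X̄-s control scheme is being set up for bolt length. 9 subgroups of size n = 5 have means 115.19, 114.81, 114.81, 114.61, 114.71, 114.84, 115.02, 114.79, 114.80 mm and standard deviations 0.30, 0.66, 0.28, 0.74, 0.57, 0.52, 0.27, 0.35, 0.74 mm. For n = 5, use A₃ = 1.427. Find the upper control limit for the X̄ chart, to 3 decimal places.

X̄̄ = (115.19 + 114.81 + 114.81 + 114.61 + 114.71 + 114.84 + 115.02 + 114.79 + 114.80) / 9 = 114.8422
s̄ = (0.30 + 0.66 + 0.28 + 0.74 + 0.57 + 0.52 + 0.27 + 0.35 + 0.74) / 9 = 0.4922
UCL = X̄̄ + A₃·s̄ = 114.8422 + 1.427 × 0.4922 = 115.5446

115.545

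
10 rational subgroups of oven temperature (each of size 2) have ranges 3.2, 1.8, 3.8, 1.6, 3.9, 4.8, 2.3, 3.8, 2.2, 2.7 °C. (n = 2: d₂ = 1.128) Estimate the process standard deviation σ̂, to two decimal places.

R̄ = (3.2 + 1.8 + 3.8 + 1.6 + 3.9 + 4.8 + 2.3 + 3.8 + 2.2 + 2.7) / 10 = 3.0100
σ̂ = R̄ / d₂ = 3.0100 / 1.128 = 2.6684

2.67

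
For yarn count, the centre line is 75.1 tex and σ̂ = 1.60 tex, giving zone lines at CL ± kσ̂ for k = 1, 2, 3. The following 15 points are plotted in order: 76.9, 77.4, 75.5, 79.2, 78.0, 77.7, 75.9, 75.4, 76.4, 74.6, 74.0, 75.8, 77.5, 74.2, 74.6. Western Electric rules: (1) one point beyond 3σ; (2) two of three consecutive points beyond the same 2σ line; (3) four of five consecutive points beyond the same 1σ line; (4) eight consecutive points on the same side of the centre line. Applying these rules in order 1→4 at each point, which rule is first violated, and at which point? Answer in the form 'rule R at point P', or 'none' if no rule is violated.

rule 3 at point 5

Zone of each point (C = within 1σ̂, B = 1σ̂–2σ̂, A = 2σ̂–3σ̂, * = beyond 3σ̂; sign = side of CL): 1:+B, 2:+B, 3:+C, 4:+A, 5:+B, 6:+B, 7:+C, 8:+C, 9:+C, 10:-C, 11:-C, 12:+C, 13:+B, 14:-C, 15:-C
Rule 3 (four of five consecutive points beyond the same 1σ limit) is satisfied at point 5.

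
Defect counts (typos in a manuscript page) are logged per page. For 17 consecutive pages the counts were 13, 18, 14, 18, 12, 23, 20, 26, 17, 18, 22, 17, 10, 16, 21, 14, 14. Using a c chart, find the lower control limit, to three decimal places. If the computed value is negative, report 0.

4.781

c̄ = (13 + 18 + 14 + 18 + 12 + 23 + 20 + 26 + 17 + 18 + 22 + 17 + 10 + 16 + 21 + 14 + 14) / 17 = 293 / 17 = 17.2353
LCL = c̄ − 3√c̄ = 17.2353 − 3 × 4.1515 = 4.7807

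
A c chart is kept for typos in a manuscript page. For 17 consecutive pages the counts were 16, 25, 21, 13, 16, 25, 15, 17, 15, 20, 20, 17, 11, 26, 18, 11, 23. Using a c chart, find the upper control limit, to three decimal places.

30.967

c̄ = (16 + 25 + 21 + 13 + 16 + 25 + 15 + 17 + 15 + 20 + 20 + 17 + 11 + 26 + 18 + 11 + 23) / 17 = 309 / 17 = 18.1765
UCL = c̄ + 3√c̄ = 18.1765 + 3 × √18.1765 = 18.1765 + 3 × 4.2634 = 30.9666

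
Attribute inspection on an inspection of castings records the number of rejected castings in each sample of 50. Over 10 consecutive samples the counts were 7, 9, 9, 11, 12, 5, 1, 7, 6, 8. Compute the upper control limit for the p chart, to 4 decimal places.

p̄ = Σdᵢ / (k·n) = 75 / (10 × 50) = 0.15000
UCL = p̄ + 3·√(p̄(1−p̄)/n) = 0.15000 + 3 × √(0.15000×0.85000/50) = 0.15000 + 3 × 0.05050 = 0.30149

0.3015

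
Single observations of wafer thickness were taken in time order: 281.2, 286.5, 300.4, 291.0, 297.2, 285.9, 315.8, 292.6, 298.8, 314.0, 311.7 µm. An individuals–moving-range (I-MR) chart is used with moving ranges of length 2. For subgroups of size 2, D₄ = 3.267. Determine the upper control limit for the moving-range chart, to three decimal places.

40.151

Moving ranges: 5.3, 13.9, 9.4, 6.2, 11.3, 29.9, 23.2, 6.2, 15.2, 2.3; M̄R̄ = 122.9000 / 10 = 12.2900
UCL_MR = D₄·M̄R̄ = 3.267 × 12.2900 = 40.1514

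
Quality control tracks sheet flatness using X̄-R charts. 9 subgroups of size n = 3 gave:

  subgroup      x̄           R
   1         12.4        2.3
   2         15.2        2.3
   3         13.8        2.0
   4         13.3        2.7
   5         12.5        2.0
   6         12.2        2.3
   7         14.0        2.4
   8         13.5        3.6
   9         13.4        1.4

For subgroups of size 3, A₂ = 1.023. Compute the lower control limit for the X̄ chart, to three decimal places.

10.980

X̄̄ = (12.4 + 15.2 + 13.8 + 13.3 + 12.5 + 12.2 + 14.0 + 13.5 + 13.4) / 9 = 120.3000 / 9 = 13.3667
R̄ = (2.3 + 2.3 + 2.0 + 2.7 + 2.0 + 2.3 + 2.4 + 3.6 + 1.4) / 9 = 21.0000 / 9 = 2.3333
LCL = X̄̄ − A₂·R̄ = 13.3667 − 1.023 × 2.3333 = 10.9797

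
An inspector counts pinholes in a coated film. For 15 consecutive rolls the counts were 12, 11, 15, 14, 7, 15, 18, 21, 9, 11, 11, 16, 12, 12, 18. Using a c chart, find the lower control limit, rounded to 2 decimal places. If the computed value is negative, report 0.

2.46

c̄ = (12 + 11 + 15 + 14 + 7 + 15 + 18 + 21 + 9 + 11 + 11 + 16 + 12 + 12 + 18) / 15 = 202 / 15 = 13.4667
LCL = c̄ − 3√c̄ = 13.4667 − 3 × 3.6697 = 2.4576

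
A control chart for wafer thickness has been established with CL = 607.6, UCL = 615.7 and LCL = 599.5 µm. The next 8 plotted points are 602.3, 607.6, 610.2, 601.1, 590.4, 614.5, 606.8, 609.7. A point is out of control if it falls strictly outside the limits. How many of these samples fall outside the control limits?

1

Compare each point to [599.5, 615.7]: sample 5 = 590.4 < LCL.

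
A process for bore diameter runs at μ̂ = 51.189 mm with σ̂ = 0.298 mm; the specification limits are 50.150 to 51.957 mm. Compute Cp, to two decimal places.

Cp = (USL − LSL) / (6σ̂) = (51.957 − 50.150) / (6 × 0.298) = 1.8070 / 1.7880 = 1.0106

1.01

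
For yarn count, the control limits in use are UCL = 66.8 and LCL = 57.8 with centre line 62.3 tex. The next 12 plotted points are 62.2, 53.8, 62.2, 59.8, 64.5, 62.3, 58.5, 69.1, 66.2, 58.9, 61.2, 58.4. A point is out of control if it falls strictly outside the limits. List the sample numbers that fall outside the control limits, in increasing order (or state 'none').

Compare each point to [57.8, 66.8]: sample 2 = 53.8 < LCL; sample 8 = 69.1 > UCL.

2, 8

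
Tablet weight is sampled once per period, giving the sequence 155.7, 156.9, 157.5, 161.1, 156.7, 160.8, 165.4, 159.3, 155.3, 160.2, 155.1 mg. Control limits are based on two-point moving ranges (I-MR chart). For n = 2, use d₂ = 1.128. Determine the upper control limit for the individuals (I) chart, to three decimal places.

X̄ = (155.7 + 156.9 + 157.5 + 161.1 + 156.7 + 160.8 + 165.4 + 159.3 + 155.3 + 160.2 + 155.1) / 11 = 158.5455
Moving ranges: 1.2, 0.6, 3.6, 4.4, 4.1, 4.6, 6.1, 4.0, 4.9, 5.1; M̄R̄ = 38.6000 / 10 = 3.8600
UCL = X̄ + 3·M̄R̄/d₂ = 158.5455 + 3 × 3.8600 / 1.128 = 168.8114

168.811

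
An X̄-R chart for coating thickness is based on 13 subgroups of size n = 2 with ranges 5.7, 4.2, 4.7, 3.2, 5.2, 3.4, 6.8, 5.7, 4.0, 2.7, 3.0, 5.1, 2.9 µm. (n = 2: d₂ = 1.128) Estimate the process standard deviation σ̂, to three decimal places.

3.860

R̄ = (5.7 + 4.2 + 4.7 + 3.2 + 5.2 + 3.4 + 6.8 + 5.7 + 4.0 + 2.7 + 3.0 + 5.1 + 2.9) / 13 = 4.3538
σ̂ = R̄ / d₂ = 4.3538 / 1.128 = 3.8598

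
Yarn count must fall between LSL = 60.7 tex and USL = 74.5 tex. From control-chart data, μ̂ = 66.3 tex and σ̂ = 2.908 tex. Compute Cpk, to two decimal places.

0.64

Cpu = (USL − μ̂) / (3σ̂) = (74.5 − 66.3) / (3 × 2.908) = 0.9399; Cpl = (μ̂ − LSL) / (3σ̂) = (66.3 − 60.7) / (3 × 2.908) = 0.6419; Cpk = min(Cpu, Cpl) = 0.6419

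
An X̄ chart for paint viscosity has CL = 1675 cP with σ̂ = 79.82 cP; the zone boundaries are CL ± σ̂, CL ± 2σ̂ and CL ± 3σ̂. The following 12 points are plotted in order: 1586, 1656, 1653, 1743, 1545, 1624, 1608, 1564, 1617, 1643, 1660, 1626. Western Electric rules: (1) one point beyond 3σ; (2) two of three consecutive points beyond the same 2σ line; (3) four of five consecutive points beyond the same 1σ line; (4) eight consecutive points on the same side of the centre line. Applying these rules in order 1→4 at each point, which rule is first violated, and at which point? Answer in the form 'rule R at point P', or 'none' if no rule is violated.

rule 4 at point 12

Zone of each point (C = within 1σ̂, B = 1σ̂–2σ̂, A = 2σ̂–3σ̂, * = beyond 3σ̂; sign = side of CL): 1:-B, 2:-C, 3:-C, 4:+C, 5:-B, 6:-C, 7:-C, 8:-B, 9:-C, 10:-C, 11:-C, 12:-C
Rule 4 (eight consecutive points on the same side of the centre line) is satisfied at point 12.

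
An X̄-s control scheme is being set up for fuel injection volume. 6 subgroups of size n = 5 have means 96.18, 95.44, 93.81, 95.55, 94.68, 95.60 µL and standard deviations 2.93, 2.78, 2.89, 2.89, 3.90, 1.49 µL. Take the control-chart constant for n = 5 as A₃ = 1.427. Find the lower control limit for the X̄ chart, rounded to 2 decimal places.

X̄̄ = (96.18 + 95.44 + 93.81 + 95.55 + 94.68 + 95.60) / 6 = 95.2100
s̄ = (2.93 + 2.78 + 2.89 + 2.89 + 3.90 + 1.49) / 6 = 2.8133
LCL = X̄̄ − A₃·s̄ = 95.2100 − 1.427 × 2.8133 = 91.1954

91.20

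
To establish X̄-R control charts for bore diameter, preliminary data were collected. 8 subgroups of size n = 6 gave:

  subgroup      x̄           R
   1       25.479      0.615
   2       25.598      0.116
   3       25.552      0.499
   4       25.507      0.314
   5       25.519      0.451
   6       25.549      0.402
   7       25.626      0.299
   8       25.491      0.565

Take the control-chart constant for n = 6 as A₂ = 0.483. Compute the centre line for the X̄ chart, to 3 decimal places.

X̄̄ = (25.479 + 25.598 + 25.552 + 25.507 + 25.519 + 25.549 + 25.626 + 25.491) / 8 = 204.3210 / 8 = 25.5401
CL = X̄̄ = 25.5401

25.540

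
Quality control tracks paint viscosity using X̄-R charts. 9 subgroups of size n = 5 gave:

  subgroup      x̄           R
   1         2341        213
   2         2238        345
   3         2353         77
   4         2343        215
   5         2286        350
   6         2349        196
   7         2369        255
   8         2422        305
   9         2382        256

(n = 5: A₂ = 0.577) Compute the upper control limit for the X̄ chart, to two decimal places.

X̄̄ = (2341 + 2238 + 2353 + 2343 + 2286 + 2349 + 2369 + 2422 + 2382) / 9 = 21083.0000 / 9 = 2342.5556
R̄ = (213 + 345 + 77 + 215 + 350 + 196 + 255 + 305 + 256) / 9 = 2212.0000 / 9 = 245.7778
UCL = X̄̄ + A₂·R̄ = 2342.5556 + 0.577 × 245.7778 = 2484.3693

2484.37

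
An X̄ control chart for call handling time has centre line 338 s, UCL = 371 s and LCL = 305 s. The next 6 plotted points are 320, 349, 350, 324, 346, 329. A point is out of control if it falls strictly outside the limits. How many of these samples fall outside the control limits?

0

All 6 points lie within [305, 371].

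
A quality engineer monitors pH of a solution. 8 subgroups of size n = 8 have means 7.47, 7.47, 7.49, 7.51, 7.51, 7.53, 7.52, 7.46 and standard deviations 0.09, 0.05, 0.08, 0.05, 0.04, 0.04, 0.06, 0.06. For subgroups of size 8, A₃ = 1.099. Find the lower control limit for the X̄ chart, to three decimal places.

X̄̄ = (7.47 + 7.47 + 7.49 + 7.51 + 7.51 + 7.53 + 7.52 + 7.46) / 8 = 7.4950
s̄ = (0.09 + 0.05 + 0.08 + 0.05 + 0.04 + 0.04 + 0.06 + 0.06) / 8 = 0.0587
LCL = X̄̄ − A₃·s̄ = 7.4950 − 1.099 × 0.0587 = 7.4304

7.430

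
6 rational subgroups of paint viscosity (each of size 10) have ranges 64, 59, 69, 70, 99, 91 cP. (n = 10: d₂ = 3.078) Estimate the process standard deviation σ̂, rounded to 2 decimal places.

24.47

R̄ = (64 + 59 + 69 + 70 + 99 + 91) / 6 = 75.3333
σ̂ = R̄ / d₂ = 75.3333 / 3.078 = 24.4748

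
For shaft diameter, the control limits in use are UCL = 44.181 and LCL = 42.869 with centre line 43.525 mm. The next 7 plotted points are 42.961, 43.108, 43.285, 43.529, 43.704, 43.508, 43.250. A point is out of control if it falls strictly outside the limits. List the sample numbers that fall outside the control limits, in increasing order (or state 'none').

none

All 7 points lie within [42.869, 44.181].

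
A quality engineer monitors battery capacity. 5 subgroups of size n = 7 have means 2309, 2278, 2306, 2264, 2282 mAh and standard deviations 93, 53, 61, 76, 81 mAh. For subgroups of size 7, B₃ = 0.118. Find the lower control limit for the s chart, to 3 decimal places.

s̄ = (93 + 53 + 61 + 76 + 81) / 5 = 72.8000
LCL_s = B₃·s̄ = 0.118 × 72.8000 = 8.5904

8.590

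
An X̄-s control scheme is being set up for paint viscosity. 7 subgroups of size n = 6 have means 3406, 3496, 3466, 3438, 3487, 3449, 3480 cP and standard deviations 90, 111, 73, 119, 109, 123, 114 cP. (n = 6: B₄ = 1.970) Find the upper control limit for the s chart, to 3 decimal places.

s̄ = (90 + 111 + 73 + 119 + 109 + 123 + 114) / 7 = 105.5714
UCL_s = B₄·s̄ = 1.970 × 105.5714 = 207.9757

207.976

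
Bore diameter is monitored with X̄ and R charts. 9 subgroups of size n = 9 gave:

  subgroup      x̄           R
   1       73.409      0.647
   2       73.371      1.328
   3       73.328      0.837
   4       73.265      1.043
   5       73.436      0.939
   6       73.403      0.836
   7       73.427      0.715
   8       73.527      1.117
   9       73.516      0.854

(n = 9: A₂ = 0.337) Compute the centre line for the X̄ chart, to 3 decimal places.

73.409

X̄̄ = (73.409 + 73.371 + 73.328 + 73.265 + 73.436 + 73.403 + 73.427 + 73.527 + 73.516) / 9 = 660.6820 / 9 = 73.4091
CL = X̄̄ = 73.4091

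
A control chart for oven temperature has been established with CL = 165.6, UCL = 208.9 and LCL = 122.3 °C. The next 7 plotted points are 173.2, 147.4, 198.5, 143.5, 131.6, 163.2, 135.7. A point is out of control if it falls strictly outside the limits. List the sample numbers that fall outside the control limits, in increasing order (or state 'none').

All 7 points lie within [122.3, 208.9].

none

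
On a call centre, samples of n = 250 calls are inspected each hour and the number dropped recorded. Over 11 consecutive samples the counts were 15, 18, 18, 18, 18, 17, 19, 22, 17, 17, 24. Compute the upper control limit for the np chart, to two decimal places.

30.86

p̄ = Σdᵢ / (k·n) = 203 / (11 × 250) = 0.07382
UCL = np̄ + 3·√(np̄(1−p̄)) = 18.4545 + 3 × √(18.4545×0.92618) = 18.4545 + 3 × 4.1343 = 30.8574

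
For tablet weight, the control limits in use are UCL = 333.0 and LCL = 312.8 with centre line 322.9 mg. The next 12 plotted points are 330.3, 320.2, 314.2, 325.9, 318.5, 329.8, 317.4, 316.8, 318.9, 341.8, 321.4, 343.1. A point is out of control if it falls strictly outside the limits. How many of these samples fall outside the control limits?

2

Compare each point to [312.8, 333.0]: sample 10 = 341.8 > UCL; sample 12 = 343.1 > UCL.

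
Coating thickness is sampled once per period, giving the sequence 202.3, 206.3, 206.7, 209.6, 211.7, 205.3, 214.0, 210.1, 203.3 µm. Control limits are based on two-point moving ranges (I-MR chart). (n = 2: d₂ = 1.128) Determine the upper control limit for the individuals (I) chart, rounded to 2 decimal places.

X̄ = (202.3 + 206.3 + 206.7 + 209.6 + 211.7 + 205.3 + 214.0 + 210.1 + 203.3) / 9 = 207.7000
Moving ranges: 4.0, 0.4, 2.9, 2.1, 6.4, 8.7, 3.9, 6.8; M̄R̄ = 35.2000 / 8 = 4.4000
UCL = X̄ + 3·M̄R̄/d₂ = 207.7000 + 3 × 4.4000 / 1.128 = 219.4021

219.40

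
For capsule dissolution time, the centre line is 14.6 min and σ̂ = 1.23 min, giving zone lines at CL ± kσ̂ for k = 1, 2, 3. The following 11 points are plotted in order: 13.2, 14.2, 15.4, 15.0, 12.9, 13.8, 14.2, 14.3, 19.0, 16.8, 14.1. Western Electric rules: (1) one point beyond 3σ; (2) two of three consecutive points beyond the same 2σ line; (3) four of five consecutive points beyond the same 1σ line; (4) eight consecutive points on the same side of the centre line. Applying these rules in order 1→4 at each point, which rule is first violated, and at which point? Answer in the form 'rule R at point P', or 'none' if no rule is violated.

rule 1 at point 9

Zone of each point (C = within 1σ̂, B = 1σ̂–2σ̂, A = 2σ̂–3σ̂, * = beyond 3σ̂; sign = side of CL): 1:-B, 2:-C, 3:+C, 4:+C, 5:-B, 6:-C, 7:-C, 8:-C, 9:+*, 10:+B, 11:-C
Rule 1 (one point beyond the 3σ limits) is satisfied at point 9.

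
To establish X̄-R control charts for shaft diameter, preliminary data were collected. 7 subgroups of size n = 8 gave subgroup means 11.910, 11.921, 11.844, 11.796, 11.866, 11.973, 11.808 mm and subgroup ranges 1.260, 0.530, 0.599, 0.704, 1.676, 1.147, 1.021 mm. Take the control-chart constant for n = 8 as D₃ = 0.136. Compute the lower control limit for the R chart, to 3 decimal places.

R̄ = (1.260 + 0.530 + 0.599 + 0.704 + 1.676 + 1.147 + 1.021) / 7 = 6.9370 / 7 = 0.9910
LCL_R = D₃·R̄ = 0.136 × 0.9910 = 0.1348

0.135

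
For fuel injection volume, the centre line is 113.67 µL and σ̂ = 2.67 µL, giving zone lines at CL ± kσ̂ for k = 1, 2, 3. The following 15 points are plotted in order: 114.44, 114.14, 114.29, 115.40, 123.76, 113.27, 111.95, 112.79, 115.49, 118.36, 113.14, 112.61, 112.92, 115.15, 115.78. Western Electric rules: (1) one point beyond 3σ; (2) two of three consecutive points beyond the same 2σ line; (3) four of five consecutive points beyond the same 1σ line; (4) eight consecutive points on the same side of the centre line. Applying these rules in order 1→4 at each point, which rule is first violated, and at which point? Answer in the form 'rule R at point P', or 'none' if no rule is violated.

rule 1 at point 5

Zone of each point (C = within 1σ̂, B = 1σ̂–2σ̂, A = 2σ̂–3σ̂, * = beyond 3σ̂; sign = side of CL): 1:+C, 2:+C, 3:+C, 4:+C, 5:+*, 6:-C, 7:-C, 8:-C, 9:+C, 10:+B, 11:-C, 12:-C, 13:-C, 14:+C, 15:+C
Rule 1 (one point beyond the 3σ limits) is satisfied at point 5.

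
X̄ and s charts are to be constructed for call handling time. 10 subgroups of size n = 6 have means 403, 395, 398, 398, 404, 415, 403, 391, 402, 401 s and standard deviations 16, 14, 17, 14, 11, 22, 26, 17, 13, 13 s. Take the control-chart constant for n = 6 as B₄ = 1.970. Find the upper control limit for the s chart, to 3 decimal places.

32.111

s̄ = (16 + 14 + 17 + 14 + 11 + 22 + 26 + 17 + 13 + 13) / 10 = 16.3000
UCL_s = B₄·s̄ = 1.970 × 16.3000 = 32.1110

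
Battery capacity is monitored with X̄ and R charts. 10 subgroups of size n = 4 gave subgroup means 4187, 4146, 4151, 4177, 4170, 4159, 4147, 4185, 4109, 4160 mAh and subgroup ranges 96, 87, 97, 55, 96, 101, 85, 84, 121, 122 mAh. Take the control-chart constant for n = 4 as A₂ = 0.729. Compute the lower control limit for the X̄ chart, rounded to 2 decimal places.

4090.28

X̄̄ = (4187 + 4146 + 4151 + 4177 + 4170 + 4159 + 4147 + 4185 + 4109 + 4160) / 10 = 41591.0000 / 10 = 4159.1000
R̄ = (96 + 87 + 97 + 55 + 96 + 101 + 85 + 84 + 121 + 122) / 10 = 944.0000 / 10 = 94.4000
LCL = X̄̄ − A₂·R̄ = 4159.1000 − 0.729 × 94.4000 = 4090.2824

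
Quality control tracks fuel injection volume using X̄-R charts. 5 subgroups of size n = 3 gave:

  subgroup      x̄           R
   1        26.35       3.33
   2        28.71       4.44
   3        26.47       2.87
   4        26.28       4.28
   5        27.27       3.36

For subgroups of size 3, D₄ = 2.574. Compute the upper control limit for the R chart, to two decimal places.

9.41

R̄ = (3.33 + 4.44 + 2.87 + 4.28 + 3.36) / 5 = 18.2800 / 5 = 3.6560
UCL_R = D₄·R̄ = 2.574 × 3.6560 = 9.4105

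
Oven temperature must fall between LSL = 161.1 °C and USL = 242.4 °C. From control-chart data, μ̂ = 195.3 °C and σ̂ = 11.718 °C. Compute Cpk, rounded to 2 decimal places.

0.97

Cpu = (USL − μ̂) / (3σ̂) = (242.4 − 195.3) / (3 × 11.718) = 1.3398; Cpl = (μ̂ − LSL) / (3σ̂) = (195.3 − 161.1) / (3 × 11.718) = 0.9729; Cpk = min(Cpu, Cpl) = 0.9729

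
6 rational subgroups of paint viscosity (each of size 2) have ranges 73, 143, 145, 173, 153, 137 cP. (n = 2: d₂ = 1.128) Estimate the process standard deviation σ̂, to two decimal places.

121.75

R̄ = (73 + 143 + 145 + 173 + 153 + 137) / 6 = 137.3333
σ̂ = R̄ / d₂ = 137.3333 / 1.128 = 121.7494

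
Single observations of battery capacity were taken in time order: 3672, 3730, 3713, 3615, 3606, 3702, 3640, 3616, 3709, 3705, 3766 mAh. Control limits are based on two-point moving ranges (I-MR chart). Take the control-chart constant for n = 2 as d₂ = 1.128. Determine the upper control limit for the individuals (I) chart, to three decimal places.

3818.284

X̄ = (3672 + 3730 + 3713 + 3615 + 3606 + 3702 + 3640 + 3616 + 3709 + 3705 + 3766) / 11 = 3679.4545
Moving ranges: 58, 17, 98, 9, 96, 62, 24, 93, 4, 61; M̄R̄ = 522.0000 / 10 = 52.2000
UCL = X̄ + 3·M̄R̄/d₂ = 3679.4545 + 3 × 52.2000 / 1.128 = 3818.2843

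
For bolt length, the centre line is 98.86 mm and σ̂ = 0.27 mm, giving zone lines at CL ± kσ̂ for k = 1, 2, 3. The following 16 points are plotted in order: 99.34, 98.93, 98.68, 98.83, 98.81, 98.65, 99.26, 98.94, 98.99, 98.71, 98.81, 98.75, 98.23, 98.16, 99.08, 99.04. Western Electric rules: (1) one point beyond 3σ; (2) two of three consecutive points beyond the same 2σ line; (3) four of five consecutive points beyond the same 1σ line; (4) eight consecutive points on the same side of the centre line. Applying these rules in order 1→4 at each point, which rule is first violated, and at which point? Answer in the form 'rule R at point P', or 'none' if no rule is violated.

Zone of each point (C = within 1σ̂, B = 1σ̂–2σ̂, A = 2σ̂–3σ̂, * = beyond 3σ̂; sign = side of CL): 1:+B, 2:+C, 3:-C, 4:-C, 5:-C, 6:-C, 7:+B, 8:+C, 9:+C, 10:-C, 11:-C, 12:-C, 13:-A, 14:-A, 15:+C, 16:+C
Rule 2 (two of three consecutive points beyond the same 2σ limit) is satisfied at point 14.

rule 2 at point 14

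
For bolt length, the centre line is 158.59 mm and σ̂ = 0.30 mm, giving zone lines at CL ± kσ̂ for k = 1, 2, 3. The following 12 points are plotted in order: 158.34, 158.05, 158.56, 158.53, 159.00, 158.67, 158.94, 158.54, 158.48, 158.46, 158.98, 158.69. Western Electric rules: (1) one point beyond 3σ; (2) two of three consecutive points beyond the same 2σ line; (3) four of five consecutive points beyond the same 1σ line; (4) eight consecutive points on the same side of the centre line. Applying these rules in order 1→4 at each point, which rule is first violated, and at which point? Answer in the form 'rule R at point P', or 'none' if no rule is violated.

Zone of each point (C = within 1σ̂, B = 1σ̂–2σ̂, A = 2σ̂–3σ̂, * = beyond 3σ̂; sign = side of CL): 1:-C, 2:-B, 3:-C, 4:-C, 5:+B, 6:+C, 7:+B, 8:-C, 9:-C, 10:-C, 11:+B, 12:+C
No rule fires across all 12 points.

none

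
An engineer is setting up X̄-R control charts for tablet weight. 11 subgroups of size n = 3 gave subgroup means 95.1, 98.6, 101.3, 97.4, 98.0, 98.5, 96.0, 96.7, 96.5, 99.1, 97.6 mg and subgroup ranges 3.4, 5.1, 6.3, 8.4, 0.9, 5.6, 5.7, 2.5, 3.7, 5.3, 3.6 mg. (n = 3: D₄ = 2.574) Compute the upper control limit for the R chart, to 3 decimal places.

R̄ = (3.4 + 5.1 + 6.3 + 8.4 + 0.9 + 5.6 + 5.7 + 2.5 + 3.7 + 5.3 + 3.6) / 11 = 50.5000 / 11 = 4.5909
UCL_R = D₄·R̄ = 2.574 × 4.5909 = 11.8170

11.817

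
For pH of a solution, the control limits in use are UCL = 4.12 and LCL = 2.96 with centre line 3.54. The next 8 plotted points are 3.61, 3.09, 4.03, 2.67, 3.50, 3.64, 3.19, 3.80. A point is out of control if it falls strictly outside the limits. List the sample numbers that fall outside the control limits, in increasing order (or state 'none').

Compare each point to [2.96, 4.12]: sample 4 = 2.67 < LCL.

4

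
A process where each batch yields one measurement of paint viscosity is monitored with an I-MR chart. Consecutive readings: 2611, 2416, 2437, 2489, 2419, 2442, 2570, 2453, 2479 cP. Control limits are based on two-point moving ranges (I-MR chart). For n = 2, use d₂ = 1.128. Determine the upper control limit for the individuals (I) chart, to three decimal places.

2689.662

X̄ = (2611 + 2416 + 2437 + 2489 + 2419 + 2442 + 2570 + 2453 + 2479) / 9 = 2479.5556
Moving ranges: 195, 21, 52, 70, 23, 128, 117, 26; M̄R̄ = 632.0000 / 8 = 79.0000
UCL = X̄ + 3·M̄R̄/d₂ = 2479.5556 + 3 × 79.0000 / 1.128 = 2689.6619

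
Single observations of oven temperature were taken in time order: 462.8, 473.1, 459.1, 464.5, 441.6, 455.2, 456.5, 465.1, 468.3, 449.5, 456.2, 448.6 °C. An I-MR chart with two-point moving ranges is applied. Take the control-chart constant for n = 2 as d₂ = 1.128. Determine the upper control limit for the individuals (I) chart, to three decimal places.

485.551

X̄ = (462.8 + 473.1 + 459.1 + 464.5 + 441.6 + 455.2 + 456.5 + 465.1 + 468.3 + 449.5 + 456.2 + 448.6) / 12 = 458.3750
Moving ranges: 10.3, 14.0, 5.4, 22.9, 13.6, 1.3, 8.6, 3.2, 18.8, 6.7, 7.6; M̄R̄ = 112.4000 / 11 = 10.2182
UCL = X̄ + 3·M̄R̄/d₂ = 458.3750 + 3 × 10.2182 / 1.128 = 485.5510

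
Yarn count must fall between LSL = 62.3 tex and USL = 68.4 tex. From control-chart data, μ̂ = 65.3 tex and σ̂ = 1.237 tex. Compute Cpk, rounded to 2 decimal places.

Cpu = (USL − μ̂) / (3σ̂) = (68.4 − 65.3) / (3 × 1.237) = 0.8354; Cpl = (μ̂ − LSL) / (3σ̂) = (65.3 − 62.3) / (3 × 1.237) = 0.8084; Cpk = min(Cpu, Cpl) = 0.8084

0.81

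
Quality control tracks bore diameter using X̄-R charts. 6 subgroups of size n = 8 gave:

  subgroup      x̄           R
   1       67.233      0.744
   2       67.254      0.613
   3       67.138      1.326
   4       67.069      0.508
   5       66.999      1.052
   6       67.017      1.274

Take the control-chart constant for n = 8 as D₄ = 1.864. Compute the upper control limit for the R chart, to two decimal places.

R̄ = (0.744 + 0.613 + 1.326 + 0.508 + 1.052 + 1.274) / 6 = 5.5170 / 6 = 0.9195
UCL_R = D₄·R̄ = 1.864 × 0.9195 = 1.7139

1.71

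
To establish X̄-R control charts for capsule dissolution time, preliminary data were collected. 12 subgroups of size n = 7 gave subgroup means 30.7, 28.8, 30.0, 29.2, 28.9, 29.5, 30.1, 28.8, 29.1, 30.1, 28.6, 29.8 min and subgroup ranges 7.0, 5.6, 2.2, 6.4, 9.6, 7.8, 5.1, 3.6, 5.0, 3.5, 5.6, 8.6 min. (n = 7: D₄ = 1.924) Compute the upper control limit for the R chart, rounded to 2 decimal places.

11.22

R̄ = (7.0 + 5.6 + 2.2 + 6.4 + 9.6 + 7.8 + 5.1 + 3.6 + 5.0 + 3.5 + 5.6 + 8.6) / 12 = 70.0000 / 12 = 5.8333
UCL_R = D₄·R̄ = 1.924 × 5.8333 = 11.2233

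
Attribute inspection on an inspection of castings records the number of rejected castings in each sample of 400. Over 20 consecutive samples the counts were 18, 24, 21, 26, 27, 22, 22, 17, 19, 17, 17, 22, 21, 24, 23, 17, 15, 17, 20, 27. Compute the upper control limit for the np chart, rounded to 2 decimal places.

p̄ = Σdᵢ / (k·n) = 416 / (20 × 400) = 0.05200
UCL = np̄ + 3·√(np̄(1−p̄)) = 20.8000 + 3 × √(20.8000×0.94800) = 20.8000 + 3 × 4.4405 = 34.1216

34.12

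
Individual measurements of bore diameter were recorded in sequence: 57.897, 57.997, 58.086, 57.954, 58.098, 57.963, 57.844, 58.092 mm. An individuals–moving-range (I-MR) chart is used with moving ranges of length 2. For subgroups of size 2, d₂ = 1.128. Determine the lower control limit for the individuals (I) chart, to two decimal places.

57.62

X̄ = (57.897 + 57.997 + 58.086 + 57.954 + 58.098 + 57.963 + 57.844 + 58.092) / 8 = 57.9914
Moving ranges: 0.100, 0.089, 0.132, 0.144, 0.135, 0.119, 0.248; M̄R̄ = 0.9670 / 7 = 0.1381
LCL = X̄ − 3·M̄R̄/d₂ = 57.9914 − 3 × 0.1381 / 1.128 = 57.6240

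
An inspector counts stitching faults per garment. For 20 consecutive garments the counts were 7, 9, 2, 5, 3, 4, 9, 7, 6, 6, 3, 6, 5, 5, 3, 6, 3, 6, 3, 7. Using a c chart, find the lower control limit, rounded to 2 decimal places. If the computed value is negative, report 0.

c̄ = (7 + 9 + 2 + 5 + 3 + 4 + 9 + 7 + 6 + 6 + 3 + 6 + 5 + 5 + 3 + 6 + 3 + 6 + 3 + 7) / 20 = 105 / 20 = 5.2500
LCL = c̄ − 3√c̄ = 5.2500 − 3 × 2.2913 = -1.6239 → 0 (cannot be negative)

0.00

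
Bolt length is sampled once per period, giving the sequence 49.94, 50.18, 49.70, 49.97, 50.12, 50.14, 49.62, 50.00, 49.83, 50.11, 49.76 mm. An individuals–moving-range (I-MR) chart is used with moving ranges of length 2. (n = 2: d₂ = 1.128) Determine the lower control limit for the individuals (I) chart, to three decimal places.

X̄ = (49.94 + 50.18 + 49.70 + 49.97 + 50.12 + 50.14 + 49.62 + 50.00 + 49.83 + 50.11 + 49.76) / 11 = 49.9427
Moving ranges: 0.24, 0.48, 0.27, 0.15, 0.02, 0.52, 0.38, 0.17, 0.28, 0.35; M̄R̄ = 2.8600 / 10 = 0.2860
LCL = X̄ − 3·M̄R̄/d₂ = 49.9427 − 3 × 0.2860 / 1.128 = 49.1821

49.182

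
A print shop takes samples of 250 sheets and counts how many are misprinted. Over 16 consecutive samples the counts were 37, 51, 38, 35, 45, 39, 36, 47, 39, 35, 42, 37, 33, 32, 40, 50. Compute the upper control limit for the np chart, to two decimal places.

57.10

p̄ = Σdᵢ / (k·n) = 636 / (16 × 250) = 0.15900
UCL = np̄ + 3·√(np̄(1−p̄)) = 39.7500 + 3 × √(39.7500×0.84100) = 39.7500 + 3 × 5.7818 = 57.0955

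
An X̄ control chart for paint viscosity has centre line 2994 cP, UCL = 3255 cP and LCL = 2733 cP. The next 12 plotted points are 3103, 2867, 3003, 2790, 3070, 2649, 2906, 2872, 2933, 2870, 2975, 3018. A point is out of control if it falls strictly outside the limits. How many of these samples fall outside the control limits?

Compare each point to [2733, 3255]: sample 6 = 2649 < LCL.

1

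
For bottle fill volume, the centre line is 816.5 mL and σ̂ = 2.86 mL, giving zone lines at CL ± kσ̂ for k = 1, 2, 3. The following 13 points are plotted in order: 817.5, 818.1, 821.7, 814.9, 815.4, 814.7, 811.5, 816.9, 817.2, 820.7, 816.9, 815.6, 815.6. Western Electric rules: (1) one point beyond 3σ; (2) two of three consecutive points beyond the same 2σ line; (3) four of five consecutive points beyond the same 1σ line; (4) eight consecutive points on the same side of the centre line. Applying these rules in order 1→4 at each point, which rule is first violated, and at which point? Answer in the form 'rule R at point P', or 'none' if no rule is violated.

none

Zone of each point (C = within 1σ̂, B = 1σ̂–2σ̂, A = 2σ̂–3σ̂, * = beyond 3σ̂; sign = side of CL): 1:+C, 2:+C, 3:+B, 4:-C, 5:-C, 6:-C, 7:-B, 8:+C, 9:+C, 10:+B, 11:+C, 12:-C, 13:-C
No rule fires across all 13 points.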